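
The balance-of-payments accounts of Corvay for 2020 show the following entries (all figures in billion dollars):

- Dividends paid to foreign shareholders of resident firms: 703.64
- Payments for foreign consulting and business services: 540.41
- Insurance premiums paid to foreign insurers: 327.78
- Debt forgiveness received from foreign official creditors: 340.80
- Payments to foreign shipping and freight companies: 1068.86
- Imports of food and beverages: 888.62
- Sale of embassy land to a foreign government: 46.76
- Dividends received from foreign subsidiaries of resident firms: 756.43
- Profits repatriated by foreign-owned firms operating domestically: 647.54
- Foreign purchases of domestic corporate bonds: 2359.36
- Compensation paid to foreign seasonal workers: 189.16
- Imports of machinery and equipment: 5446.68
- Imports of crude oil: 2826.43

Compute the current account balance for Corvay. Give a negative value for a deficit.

Goods: -2826.43 - 5446.68 - 888.62 = -9161.73
Services: -1068.86 - 540.41 - 327.78 = -1937.05
Primary income: -703.64 - 189.16 + 756.43 - 647.54 = -783.91
Current account = (-9161.73) + (-1937.05) + (-783.91) = -11882.69
(Excluded from the current account — capital account: debt forgiveness received from foreign official creditors 340.80, sale of embassy land to a foreign government 46.76; financial account: foreign purchases of domestic corporate bonds 2359.36.)

-11882.69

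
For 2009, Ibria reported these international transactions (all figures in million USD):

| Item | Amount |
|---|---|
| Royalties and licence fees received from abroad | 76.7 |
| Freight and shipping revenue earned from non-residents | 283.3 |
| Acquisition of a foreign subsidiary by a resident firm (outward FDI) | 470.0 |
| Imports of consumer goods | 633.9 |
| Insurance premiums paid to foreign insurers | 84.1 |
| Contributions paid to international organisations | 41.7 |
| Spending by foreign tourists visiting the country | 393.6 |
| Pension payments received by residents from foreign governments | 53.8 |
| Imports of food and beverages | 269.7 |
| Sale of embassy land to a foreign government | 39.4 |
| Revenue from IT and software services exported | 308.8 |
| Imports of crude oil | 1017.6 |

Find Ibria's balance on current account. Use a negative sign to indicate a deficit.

Goods: -1017.6 - 633.9 - 269.7 = -1921.2
Services: 393.6 + 308.8 - 84.1 + 76.7 + 283.3 = 978.3
Secondary income: 53.8 - 41.7 = 12.1
Current account = (-1921.2) + 978.3 + 12.1 = -930.8
(Excluded from the current account — financial account: acquisition of a foreign subsidiary by a resident firm (outward FDI) 470.0; capital account: sale of embassy land to a foreign government 39.4.)

-930.8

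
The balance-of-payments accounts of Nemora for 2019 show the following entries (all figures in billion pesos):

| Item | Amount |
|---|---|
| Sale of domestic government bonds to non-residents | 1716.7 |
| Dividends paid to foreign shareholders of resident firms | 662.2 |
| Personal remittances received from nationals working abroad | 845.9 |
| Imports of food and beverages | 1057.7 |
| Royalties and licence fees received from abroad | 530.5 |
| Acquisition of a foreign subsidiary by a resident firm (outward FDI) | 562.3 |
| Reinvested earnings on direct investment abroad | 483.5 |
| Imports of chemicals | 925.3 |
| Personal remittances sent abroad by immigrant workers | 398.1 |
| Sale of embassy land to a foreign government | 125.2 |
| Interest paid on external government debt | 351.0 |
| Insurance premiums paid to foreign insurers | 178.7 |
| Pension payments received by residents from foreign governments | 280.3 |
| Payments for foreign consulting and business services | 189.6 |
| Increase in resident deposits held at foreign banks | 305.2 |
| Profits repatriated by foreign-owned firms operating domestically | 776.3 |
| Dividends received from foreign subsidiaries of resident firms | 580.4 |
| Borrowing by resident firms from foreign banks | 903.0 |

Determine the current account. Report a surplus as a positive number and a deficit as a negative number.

-1818.3

Goods: -1057.7 - 925.3 = -1983.0
Services: -189.6 + 530.5 - 178.7 = 162.2
Primary income: 580.4 - 776.3 - 662.2 - 351.0 + 483.5 = -725.6
Secondary income: -398.1 + 280.3 + 845.9 = 728.1
Current account = (-1983.0) + 162.2 + (-725.6) + 728.1 = -1818.3
(Excluded from the current account — financial account: sale of domestic government bonds to non-residents 1716.7, acquisition of a foreign subsidiary by a resident firm (outward FDI) 562.3, increase in resident deposits held at foreign banks 305.2, borrowing by resident firms from foreign banks 903.0; capital account: sale of embassy land to a foreign government 125.2.)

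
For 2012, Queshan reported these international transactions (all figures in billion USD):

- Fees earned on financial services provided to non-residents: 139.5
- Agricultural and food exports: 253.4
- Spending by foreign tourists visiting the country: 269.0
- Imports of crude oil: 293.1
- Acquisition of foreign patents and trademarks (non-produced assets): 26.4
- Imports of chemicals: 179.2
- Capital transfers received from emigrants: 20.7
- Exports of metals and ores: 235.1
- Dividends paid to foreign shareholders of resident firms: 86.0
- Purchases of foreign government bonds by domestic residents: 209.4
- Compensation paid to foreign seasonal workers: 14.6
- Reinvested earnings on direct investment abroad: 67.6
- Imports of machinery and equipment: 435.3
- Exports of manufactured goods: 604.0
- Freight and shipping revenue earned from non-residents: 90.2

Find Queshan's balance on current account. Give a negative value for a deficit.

Goods: -293.1 - 435.3 + 235.1 + 604.0 - 179.2 + 253.4 = 184.9
Services: 90.2 + 269.0 + 139.5 = 498.7
Primary income: -86.0 - 14.6 + 67.6 = -33.0
Current account = 184.9 + 498.7 + (-33.0) = 650.6
(Excluded from the current account — capital account: acquisition of foreign patents and trademarks (non-produced assets) 26.4, capital transfers received from emigrants 20.7; financial account: purchases of foreign government bonds by domestic residents 209.4.)

650.6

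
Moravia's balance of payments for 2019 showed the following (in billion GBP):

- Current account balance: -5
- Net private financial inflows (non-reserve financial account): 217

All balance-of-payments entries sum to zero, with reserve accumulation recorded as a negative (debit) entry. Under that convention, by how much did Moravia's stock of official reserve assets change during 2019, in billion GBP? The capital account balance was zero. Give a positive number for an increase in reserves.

212

Official reserve transactions balance = -((-5) + 217) = -212
An accumulation of reserves is recorded as a debit (negative entry), so the change in the stock of reserves is the negative of that balance.
Change in official reserves = -(-212) = 212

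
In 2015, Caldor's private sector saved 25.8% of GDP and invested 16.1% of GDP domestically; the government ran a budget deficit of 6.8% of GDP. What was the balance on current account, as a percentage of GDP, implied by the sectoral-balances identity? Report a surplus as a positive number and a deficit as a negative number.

2.9

By the sectoral-balances identity, CA = (S_private - I) + (T - G).
Private balance = 25.8 - 16.1 = 9.7
Government balance (T - G) = -6.8
CA = 9.7 + (-6.8) = 2.9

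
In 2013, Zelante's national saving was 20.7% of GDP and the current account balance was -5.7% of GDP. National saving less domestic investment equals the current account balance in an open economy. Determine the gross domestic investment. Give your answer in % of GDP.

26.4

I = S - CA = 20.7 - (-5.7) = 26.4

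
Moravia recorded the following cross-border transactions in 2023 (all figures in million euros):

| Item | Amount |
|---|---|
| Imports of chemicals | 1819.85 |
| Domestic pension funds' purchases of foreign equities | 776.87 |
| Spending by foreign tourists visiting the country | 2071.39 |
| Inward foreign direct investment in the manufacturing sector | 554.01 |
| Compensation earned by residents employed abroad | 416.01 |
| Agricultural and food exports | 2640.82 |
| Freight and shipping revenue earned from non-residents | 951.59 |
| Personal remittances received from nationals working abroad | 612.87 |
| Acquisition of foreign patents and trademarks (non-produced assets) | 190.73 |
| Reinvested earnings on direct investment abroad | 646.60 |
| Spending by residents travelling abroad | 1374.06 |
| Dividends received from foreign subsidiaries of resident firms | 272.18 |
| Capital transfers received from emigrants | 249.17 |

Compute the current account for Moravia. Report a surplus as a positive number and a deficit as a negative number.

4417.55

Goods: -1819.85 + 2640.82 = 820.97
Services: 951.59 - 1374.06 + 2071.39 = 1648.92
Primary income: 416.01 + 272.18 + 646.60 = 1334.79
Secondary income: 612.87
Current account = 820.97 + 1648.92 + 1334.79 + 612.87 = 4417.55
(Excluded from the current account — financial account: domestic pension funds' purchases of foreign equities 776.87, inward foreign direct investment in the manufacturing sector 554.01; capital account: acquisition of foreign patents and trademarks (non-produced assets) 190.73, capital transfers received from emigrants 249.17.)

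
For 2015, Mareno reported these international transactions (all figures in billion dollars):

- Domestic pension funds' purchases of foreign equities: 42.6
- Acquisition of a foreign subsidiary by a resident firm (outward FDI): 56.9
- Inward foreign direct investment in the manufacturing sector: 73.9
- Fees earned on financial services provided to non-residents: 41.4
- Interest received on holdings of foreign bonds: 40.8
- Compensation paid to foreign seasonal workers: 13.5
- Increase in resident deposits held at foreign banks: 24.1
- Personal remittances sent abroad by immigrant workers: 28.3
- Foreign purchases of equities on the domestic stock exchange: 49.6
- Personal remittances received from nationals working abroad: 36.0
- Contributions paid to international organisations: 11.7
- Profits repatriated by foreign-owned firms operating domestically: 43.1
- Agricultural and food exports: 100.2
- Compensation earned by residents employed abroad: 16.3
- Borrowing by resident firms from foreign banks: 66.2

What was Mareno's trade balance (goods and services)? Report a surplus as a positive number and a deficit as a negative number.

141.6

Goods: 100.2
Services: 41.4
Trade balance = 100.2 + 41.4 = 141.6
(Excluded from the trade balance — financial account: domestic pension funds' purchases of foreign equities 42.6, acquisition of a foreign subsidiary by a resident firm (outward FDI) 56.9, inward foreign direct investment in the manufacturing sector 73.9, increase in resident deposits held at foreign banks 24.1, foreign purchases of equities on the domestic stock exchange 49.6, borrowing by resident firms from foreign banks 66.2; primary income: interest received on holdings of foreign bonds 40.8, compensation paid to foreign seasonal workers 13.5, profits repatriated by foreign-owned firms operating domestically 43.1, compensation earned by residents employed abroad 16.3; secondary income: personal remittances sent abroad by immigrant workers 28.3, personal remittances received from nationals working abroad 36.0, contributions paid to international organisations 11.7.)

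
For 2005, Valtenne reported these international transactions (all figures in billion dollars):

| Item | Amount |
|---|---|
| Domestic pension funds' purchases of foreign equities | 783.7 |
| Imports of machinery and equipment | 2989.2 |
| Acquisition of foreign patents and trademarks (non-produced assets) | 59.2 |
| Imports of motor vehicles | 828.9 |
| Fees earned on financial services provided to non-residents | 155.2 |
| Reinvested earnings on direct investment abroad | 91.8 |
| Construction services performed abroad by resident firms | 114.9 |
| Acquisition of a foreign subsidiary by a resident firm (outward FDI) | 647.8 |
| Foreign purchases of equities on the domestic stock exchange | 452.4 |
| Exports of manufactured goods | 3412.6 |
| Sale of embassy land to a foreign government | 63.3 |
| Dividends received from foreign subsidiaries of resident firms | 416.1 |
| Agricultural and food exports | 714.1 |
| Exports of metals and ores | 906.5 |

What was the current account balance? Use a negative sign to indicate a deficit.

Goods: 906.5 - 828.9 + 714.1 - 2989.2 + 3412.6 = 1215.1
Services: 155.2 + 114.9 = 270.1
Primary income: 91.8 + 416.1 = 507.9
Current account = 1215.1 + 270.1 + 507.9 = 1993.1
(Excluded from the current account — financial account: domestic pension funds' purchases of foreign equities 783.7, acquisition of a foreign subsidiary by a resident firm (outward FDI) 647.8, foreign purchases of equities on the domestic stock exchange 452.4; capital account: acquisition of foreign patents and trademarks (non-produced assets) 59.2, sale of embassy land to a foreign government 63.3.)

1993.1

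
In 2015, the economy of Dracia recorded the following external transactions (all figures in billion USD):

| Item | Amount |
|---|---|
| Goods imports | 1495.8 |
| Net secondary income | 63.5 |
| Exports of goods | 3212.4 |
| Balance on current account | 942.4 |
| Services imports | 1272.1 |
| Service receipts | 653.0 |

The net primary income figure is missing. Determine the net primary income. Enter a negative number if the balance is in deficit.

Current account = goods balance + services balance + net primary income + net secondary income
Sum of the known components = 1161.0
Net primary income = CA - (known components) = 942.4 - 1161.0 = -218.6

-218.6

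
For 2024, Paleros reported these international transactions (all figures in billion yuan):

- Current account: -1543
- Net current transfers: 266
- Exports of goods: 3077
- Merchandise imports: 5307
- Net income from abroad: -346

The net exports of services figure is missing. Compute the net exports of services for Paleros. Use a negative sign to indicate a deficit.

Current account = goods balance + services balance + net primary income + net secondary income
Sum of the known components = -2310
Net exports of services = CA - (known components) = -1543 - (-2310) = 767

767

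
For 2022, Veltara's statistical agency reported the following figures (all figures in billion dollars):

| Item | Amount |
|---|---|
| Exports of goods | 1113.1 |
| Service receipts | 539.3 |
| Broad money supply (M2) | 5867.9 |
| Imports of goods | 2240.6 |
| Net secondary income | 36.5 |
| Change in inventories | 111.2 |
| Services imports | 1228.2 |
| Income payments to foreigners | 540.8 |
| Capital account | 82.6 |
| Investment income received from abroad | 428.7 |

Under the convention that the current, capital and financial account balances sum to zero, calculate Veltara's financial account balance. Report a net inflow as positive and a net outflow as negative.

Goods balance = 1113.1 - 2240.6 = -1127.5
Services balance = 539.3 - 1228.2 = -688.9
Trade balance (goods + services) = -1127.5 + (-688.9) = -1816.4
Net primary income = 428.7 - 540.8 = -112.1
Net secondary income = 36.5
Current account = -1816.4 + (-112.1) + 36.5 = -1892.0
Financial account = -(-1892.0 + 82.6) = 1809.4

1809.4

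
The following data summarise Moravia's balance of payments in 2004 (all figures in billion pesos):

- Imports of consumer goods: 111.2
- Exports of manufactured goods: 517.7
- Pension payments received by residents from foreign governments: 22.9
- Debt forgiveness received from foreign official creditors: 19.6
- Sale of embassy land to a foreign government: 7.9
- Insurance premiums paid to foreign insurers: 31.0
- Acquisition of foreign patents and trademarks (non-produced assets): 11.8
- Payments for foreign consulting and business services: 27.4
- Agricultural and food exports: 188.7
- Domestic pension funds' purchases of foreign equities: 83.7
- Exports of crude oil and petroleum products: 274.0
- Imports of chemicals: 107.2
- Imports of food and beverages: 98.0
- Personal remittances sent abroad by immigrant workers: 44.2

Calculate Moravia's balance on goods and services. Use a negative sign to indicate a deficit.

Goods: 517.7 - 111.2 + 274.0 - 107.2 + 188.7 - 98.0 = 664.0
Services: -31.0 - 27.4 = -58.4
Trade balance = 664.0 + (-58.4) = 605.6
(Excluded from the trade balance — secondary income: pension payments received by residents from foreign governments 22.9, personal remittances sent abroad by immigrant workers 44.2; capital account: debt forgiveness received from foreign official creditors 19.6, sale of embassy land to a foreign government 7.9, acquisition of foreign patents and trademarks (non-produced assets) 11.8; financial account: domestic pension funds' purchases of foreign equities 83.7.)

605.6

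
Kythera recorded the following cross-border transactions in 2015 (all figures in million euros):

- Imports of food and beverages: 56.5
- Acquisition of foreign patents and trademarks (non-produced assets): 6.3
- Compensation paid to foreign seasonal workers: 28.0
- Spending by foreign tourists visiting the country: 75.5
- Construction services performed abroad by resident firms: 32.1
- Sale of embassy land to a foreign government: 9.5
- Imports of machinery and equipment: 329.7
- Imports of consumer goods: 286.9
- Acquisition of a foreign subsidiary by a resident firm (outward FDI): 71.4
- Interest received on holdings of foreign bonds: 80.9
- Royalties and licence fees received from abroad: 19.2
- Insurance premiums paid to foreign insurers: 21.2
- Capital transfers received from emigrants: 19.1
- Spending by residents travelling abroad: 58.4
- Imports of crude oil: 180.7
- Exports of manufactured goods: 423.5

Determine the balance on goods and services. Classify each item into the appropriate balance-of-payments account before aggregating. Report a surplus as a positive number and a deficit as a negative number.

-383.1

Goods: -56.5 + 423.5 - 180.7 - 329.7 - 286.9 = -430.3
Services: 19.2 + 75.5 - 58.4 + 32.1 - 21.2 = 47.2
Trade balance = -430.3 + 47.2 = -383.1
(Excluded from the trade balance — capital account: acquisition of foreign patents and trademarks (non-produced assets) 6.3, sale of embassy land to a foreign government 9.5, capital transfers received from emigrants 19.1; primary income: compensation paid to foreign seasonal workers 28.0, interest received on holdings of foreign bonds 80.9; financial account: acquisition of a foreign subsidiary by a resident firm (outward FDI) 71.4.)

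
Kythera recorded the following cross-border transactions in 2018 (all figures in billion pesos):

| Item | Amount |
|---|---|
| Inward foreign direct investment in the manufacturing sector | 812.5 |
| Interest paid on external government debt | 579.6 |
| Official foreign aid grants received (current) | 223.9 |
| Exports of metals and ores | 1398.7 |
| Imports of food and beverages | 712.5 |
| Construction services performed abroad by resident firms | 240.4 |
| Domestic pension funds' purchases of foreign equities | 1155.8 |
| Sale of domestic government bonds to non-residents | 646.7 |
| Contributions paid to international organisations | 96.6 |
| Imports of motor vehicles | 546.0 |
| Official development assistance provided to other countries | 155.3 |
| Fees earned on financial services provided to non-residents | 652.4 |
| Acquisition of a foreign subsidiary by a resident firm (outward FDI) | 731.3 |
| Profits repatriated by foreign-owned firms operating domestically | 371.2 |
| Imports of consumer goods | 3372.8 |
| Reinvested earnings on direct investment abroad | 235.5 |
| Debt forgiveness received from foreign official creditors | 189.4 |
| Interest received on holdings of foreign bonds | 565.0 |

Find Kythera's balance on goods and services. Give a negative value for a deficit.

-2339.8

Goods: -712.5 + 1398.7 - 3372.8 - 546.0 = -3232.6
Services: 652.4 + 240.4 = 892.8
Trade balance = -3232.6 + 892.8 = -2339.8
(Excluded from the trade balance — financial account: inward foreign direct investment in the manufacturing sector 812.5, domestic pension funds' purchases of foreign equities 1155.8, sale of domestic government bonds to non-residents 646.7, acquisition of a foreign subsidiary by a resident firm (outward FDI) 731.3; primary income: interest paid on external government debt 579.6, profits repatriated by foreign-owned firms operating domestically 371.2, reinvested earnings on direct investment abroad 235.5, interest received on holdings of foreign bonds 565.0; secondary income: official foreign aid grants received (current) 223.9, contributions paid to international organisations 96.6, official development assistance provided to other countries 155.3; capital account: debt forgiveness received from foreign official creditors 189.4.)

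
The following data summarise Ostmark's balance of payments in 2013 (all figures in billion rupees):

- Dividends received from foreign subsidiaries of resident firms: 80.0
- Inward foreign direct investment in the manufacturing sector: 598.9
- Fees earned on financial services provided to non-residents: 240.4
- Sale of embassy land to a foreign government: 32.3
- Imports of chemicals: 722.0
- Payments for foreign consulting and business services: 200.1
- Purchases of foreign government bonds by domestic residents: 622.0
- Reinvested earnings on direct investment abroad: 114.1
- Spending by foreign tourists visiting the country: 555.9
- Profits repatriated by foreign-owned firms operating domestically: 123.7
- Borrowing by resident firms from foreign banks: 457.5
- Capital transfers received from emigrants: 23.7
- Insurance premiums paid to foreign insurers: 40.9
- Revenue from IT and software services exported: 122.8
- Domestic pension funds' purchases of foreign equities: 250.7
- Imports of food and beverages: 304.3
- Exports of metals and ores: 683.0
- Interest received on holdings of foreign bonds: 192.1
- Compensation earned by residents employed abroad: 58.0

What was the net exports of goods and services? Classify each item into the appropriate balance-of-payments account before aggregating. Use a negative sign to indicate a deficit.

Goods: -304.3 - 722.0 + 683.0 = -343.3
Services: -200.1 - 40.9 + 555.9 + 240.4 + 122.8 = 678.1
Trade balance = -343.3 + 678.1 = 334.8
(Excluded from the trade balance — primary income: dividends received from foreign subsidiaries of resident firms 80.0, reinvested earnings on direct investment abroad 114.1, profits repatriated by foreign-owned firms operating domestically 123.7, interest received on holdings of foreign bonds 192.1, compensation earned by residents employed abroad 58.0; financial account: inward foreign direct investment in the manufacturing sector 598.9, purchases of foreign government bonds by domestic residents 622.0, borrowing by resident firms from foreign banks 457.5, domestic pension funds' purchases of foreign equities 250.7; capital account: sale of embassy land to a foreign government 32.3, capital transfers received from emigrants 23.7.)

334.8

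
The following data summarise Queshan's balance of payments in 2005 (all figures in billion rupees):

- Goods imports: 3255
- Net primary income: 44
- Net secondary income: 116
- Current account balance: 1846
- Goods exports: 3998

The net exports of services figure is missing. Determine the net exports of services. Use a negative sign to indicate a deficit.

943

Current account = goods balance + services balance + net primary income + net secondary income
Sum of the known components = 903
Net exports of services = CA - (known components) = 1846 - 903 = 943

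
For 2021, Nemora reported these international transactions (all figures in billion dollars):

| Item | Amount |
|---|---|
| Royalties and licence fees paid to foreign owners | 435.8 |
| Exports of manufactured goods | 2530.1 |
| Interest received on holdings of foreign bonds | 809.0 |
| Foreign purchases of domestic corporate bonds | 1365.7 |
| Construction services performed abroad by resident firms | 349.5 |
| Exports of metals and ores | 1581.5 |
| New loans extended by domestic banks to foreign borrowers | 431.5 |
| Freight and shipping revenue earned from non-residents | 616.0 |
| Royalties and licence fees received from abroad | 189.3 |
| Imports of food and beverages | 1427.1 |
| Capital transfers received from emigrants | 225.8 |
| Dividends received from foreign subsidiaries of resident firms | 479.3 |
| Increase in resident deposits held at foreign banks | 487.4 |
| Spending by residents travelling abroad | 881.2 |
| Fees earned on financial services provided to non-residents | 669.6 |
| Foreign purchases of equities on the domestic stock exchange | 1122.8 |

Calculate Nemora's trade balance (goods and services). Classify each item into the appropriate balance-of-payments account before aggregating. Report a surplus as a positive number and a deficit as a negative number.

3191.9

Goods: 2530.1 + 1581.5 - 1427.1 = 2684.5
Services: 349.5 + 669.6 - 881.2 + 616.0 + 189.3 - 435.8 = 507.4
Trade balance = 2684.5 + 507.4 = 3191.9
(Excluded from the trade balance — primary income: interest received on holdings of foreign bonds 809.0, dividends received from foreign subsidiaries of resident firms 479.3; financial account: foreign purchases of domestic corporate bonds 1365.7, new loans extended by domestic banks to foreign borrowers 431.5, increase in resident deposits held at foreign banks 487.4, foreign purchases of equities on the domestic stock exchange 1122.8; capital account: capital transfers received from emigrants 225.8.)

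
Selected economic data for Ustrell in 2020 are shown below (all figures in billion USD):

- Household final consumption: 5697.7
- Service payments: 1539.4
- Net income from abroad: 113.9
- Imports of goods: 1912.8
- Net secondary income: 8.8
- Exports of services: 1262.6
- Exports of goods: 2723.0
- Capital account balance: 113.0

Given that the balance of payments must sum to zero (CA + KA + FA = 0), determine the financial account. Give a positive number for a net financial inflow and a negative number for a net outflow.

Goods balance = 2723.0 - 1912.8 = 810.2
Services balance = 1262.6 - 1539.4 = -276.8
Trade balance (goods + services) = 810.2 + (-276.8) = 533.4
Net primary income = 113.9
Net secondary income = 8.8
Current account = 533.4 + 113.9 + 8.8 = 656.1
Financial account = -(656.1 + 113.0) = -769.1

-769.1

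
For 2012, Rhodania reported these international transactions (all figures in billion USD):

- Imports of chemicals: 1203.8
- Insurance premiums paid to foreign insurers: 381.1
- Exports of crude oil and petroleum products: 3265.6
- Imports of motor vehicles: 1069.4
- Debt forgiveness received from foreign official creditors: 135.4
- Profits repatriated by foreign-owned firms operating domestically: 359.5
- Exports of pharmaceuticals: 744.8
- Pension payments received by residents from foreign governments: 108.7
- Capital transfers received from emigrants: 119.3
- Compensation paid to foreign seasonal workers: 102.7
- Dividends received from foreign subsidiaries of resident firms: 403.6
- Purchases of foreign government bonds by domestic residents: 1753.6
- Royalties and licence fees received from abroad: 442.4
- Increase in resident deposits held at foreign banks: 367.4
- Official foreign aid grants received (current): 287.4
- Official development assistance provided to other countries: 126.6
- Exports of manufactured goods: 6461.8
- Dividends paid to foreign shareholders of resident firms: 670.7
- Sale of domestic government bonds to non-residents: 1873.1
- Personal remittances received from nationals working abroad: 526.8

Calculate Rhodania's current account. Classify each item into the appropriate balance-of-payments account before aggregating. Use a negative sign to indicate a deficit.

Goods: 6461.8 + 744.8 + 3265.6 - 1069.4 - 1203.8 = 8199.0
Services: -381.1 + 442.4 = 61.3
Primary income: 403.6 - 670.7 - 359.5 - 102.7 = -729.3
Secondary income: 287.4 + 108.7 + 526.8 - 126.6 = 796.3
Current account = 8199.0 + 61.3 + (-729.3) + 796.3 = 8327.3
(Excluded from the current account — capital account: debt forgiveness received from foreign official creditors 135.4, capital transfers received from emigrants 119.3; financial account: purchases of foreign government bonds by domestic residents 1753.6, increase in resident deposits held at foreign banks 367.4, sale of domestic government bonds to non-residents 1873.1.)

8327.3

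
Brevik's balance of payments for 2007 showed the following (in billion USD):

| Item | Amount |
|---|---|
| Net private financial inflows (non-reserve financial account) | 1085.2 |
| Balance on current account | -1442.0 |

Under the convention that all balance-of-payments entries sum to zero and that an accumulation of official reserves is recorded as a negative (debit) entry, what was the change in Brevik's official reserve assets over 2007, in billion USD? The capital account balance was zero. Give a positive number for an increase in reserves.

Official reserve transactions balance = -((-1442.0) + 1085.2) = 356.8
An accumulation of reserves is recorded as a debit (negative entry), so the change in the stock of reserves is the negative of that balance.
Change in official reserves = -(356.8) = -356.8

-356.8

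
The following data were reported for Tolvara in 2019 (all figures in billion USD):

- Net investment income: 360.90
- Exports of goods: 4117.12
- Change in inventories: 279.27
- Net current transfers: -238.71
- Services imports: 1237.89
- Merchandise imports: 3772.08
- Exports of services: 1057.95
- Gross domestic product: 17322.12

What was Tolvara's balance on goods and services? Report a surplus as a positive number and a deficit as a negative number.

Goods balance = 4117.12 - 3772.08 = 345.04
Services balance = 1057.95 - 1237.89 = -179.94
Trade balance (goods + services) = 345.04 + (-179.94) = 165.10

165.10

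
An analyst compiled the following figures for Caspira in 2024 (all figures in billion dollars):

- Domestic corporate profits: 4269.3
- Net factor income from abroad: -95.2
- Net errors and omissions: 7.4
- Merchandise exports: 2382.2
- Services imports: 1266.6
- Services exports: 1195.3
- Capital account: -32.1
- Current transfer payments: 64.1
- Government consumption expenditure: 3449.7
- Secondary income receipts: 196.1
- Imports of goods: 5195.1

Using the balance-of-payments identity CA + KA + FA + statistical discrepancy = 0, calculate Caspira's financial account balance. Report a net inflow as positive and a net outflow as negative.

2872.1

Goods balance = 2382.2 - 5195.1 = -2812.9
Services balance = 1195.3 - 1266.6 = -71.3
Trade balance (goods + services) = -2812.9 + (-71.3) = -2884.2
Net primary income = -95.2
Net secondary income = 196.1 - 64.1 = 132.0
Current account = -2884.2 + (-95.2) + 132.0 = -2847.4
Financial account = -(-2847.4 + (-32.1) + 7.4) = 2872.1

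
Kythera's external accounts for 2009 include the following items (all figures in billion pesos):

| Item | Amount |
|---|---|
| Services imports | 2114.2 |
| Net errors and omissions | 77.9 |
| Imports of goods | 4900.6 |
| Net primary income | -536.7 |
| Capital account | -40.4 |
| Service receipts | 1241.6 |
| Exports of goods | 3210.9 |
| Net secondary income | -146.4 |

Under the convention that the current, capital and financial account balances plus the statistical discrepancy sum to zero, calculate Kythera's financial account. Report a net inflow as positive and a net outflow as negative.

3207.9

Goods balance = 3210.9 - 4900.6 = -1689.7
Services balance = 1241.6 - 2114.2 = -872.6
Trade balance (goods + services) = -1689.7 + (-872.6) = -2562.3
Net primary income = -536.7
Net secondary income = -146.4
Current account = -2562.3 + (-536.7) + (-146.4) = -3245.4
Financial account = -(-3245.4 + (-40.4) + 77.9) = 3207.9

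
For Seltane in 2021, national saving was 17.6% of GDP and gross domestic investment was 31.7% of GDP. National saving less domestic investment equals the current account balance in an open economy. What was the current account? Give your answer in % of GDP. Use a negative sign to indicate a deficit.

CA = S - I = 17.6 - 31.7 = -14.1

-14.1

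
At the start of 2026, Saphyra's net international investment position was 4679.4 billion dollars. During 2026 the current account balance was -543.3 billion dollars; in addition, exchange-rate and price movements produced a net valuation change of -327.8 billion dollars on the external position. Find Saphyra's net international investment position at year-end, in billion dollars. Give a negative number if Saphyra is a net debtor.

3808.3

Change in NIIP = current account + net valuation change = -543.3 + (-327.8) = -871.1
End-of-year NIIP = 4679.4 + (-871.1) = 3808.3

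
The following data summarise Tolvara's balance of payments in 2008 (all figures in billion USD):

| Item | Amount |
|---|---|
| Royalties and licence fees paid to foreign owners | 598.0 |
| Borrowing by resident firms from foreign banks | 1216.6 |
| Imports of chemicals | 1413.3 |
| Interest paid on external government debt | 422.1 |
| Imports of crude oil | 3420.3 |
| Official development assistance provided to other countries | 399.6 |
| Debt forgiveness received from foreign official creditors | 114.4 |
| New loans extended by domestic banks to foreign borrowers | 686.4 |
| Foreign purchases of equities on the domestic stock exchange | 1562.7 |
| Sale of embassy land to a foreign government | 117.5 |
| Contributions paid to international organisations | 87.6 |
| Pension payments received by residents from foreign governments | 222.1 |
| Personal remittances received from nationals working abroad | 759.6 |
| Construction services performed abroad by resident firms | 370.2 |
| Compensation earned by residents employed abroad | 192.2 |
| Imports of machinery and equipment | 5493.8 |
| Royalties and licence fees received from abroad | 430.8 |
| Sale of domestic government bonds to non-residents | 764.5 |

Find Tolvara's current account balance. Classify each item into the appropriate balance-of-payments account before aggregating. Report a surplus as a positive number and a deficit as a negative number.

Goods: -3420.3 - 5493.8 - 1413.3 = -10327.4
Services: -598.0 + 370.2 + 430.8 = 203.0
Primary income: -422.1 + 192.2 = -229.9
Secondary income: -399.6 - 87.6 + 222.1 + 759.6 = 494.5
Current account = (-10327.4) + 203.0 + (-229.9) + 494.5 = -9859.8
(Excluded from the current account — financial account: borrowing by resident firms from foreign banks 1216.6, new loans extended by domestic banks to foreign borrowers 686.4, foreign purchases of equities on the domestic stock exchange 1562.7, sale of domestic government bonds to non-residents 764.5; capital account: debt forgiveness received from foreign official creditors 114.4, sale of embassy land to a foreign government 117.5.)

-9859.8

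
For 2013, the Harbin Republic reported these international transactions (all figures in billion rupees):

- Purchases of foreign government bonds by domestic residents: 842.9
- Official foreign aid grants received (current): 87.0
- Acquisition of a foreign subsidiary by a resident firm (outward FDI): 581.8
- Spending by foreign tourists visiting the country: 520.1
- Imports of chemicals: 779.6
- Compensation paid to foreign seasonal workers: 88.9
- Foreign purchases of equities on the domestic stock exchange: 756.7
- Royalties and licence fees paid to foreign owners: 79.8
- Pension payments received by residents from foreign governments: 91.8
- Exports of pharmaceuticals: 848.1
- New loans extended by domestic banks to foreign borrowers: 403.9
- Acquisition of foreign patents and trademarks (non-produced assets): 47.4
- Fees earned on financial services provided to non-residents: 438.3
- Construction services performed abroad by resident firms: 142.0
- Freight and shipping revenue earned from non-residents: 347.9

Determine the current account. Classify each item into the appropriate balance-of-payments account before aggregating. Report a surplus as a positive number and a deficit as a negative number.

1526.9

Goods: 848.1 - 779.6 = 68.5
Services: -79.8 + 142.0 + 438.3 + 520.1 + 347.9 = 1368.5
Primary income: -88.9
Secondary income: 91.8 + 87.0 = 178.8
Current account = 68.5 + 1368.5 + (-88.9) + 178.8 = 1526.9
(Excluded from the current account — financial account: purchases of foreign government bonds by domestic residents 842.9, acquisition of a foreign subsidiary by a resident firm (outward FDI) 581.8, foreign purchases of equities on the domestic stock exchange 756.7, new loans extended by domestic banks to foreign borrowers 403.9; capital account: acquisition of foreign patents and trademarks (non-produced assets) 47.4.)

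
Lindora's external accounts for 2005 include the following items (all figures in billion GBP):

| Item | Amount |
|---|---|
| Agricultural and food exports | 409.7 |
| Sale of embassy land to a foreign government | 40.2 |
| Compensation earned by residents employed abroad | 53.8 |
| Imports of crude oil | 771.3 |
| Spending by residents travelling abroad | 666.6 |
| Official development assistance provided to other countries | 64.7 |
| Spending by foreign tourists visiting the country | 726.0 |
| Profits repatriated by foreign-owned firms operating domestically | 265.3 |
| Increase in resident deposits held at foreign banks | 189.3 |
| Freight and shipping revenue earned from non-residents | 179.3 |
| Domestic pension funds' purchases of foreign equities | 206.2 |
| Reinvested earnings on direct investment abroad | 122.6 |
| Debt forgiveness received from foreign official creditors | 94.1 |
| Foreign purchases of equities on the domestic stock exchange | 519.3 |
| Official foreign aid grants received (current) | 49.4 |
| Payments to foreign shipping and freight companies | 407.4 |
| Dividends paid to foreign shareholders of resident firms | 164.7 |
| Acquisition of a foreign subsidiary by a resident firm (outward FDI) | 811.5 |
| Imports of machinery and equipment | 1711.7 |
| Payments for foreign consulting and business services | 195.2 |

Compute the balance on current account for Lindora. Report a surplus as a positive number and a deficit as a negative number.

-2706.1

Goods: 409.7 - 1711.7 - 771.3 = -2073.3
Services: 726.0 - 195.2 - 407.4 - 666.6 + 179.3 = -363.9
Primary income: 122.6 - 164.7 - 265.3 + 53.8 = -253.6
Secondary income: 49.4 - 64.7 = -15.3
Current account = (-2073.3) + (-363.9) + (-253.6) + (-15.3) = -2706.1
(Excluded from the current account — capital account: sale of embassy land to a foreign government 40.2, debt forgiveness received from foreign official creditors 94.1; financial account: increase in resident deposits held at foreign banks 189.3, domestic pension funds' purchases of foreign equities 206.2, foreign purchases of equities on the domestic stock exchange 519.3, acquisition of a foreign subsidiary by a resident firm (outward FDI) 811.5.)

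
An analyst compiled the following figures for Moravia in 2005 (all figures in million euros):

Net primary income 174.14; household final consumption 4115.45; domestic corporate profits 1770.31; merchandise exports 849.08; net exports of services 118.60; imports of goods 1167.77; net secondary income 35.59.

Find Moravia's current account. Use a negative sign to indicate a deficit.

9.64

Goods balance = 849.08 - 1167.77 = -318.69
Services balance = 118.60
Trade balance (goods + services) = -318.69 + 118.60 = -200.09
Net primary income = 174.14
Net secondary income = 35.59
Current account = -200.09 + 174.14 + 35.59 = 9.64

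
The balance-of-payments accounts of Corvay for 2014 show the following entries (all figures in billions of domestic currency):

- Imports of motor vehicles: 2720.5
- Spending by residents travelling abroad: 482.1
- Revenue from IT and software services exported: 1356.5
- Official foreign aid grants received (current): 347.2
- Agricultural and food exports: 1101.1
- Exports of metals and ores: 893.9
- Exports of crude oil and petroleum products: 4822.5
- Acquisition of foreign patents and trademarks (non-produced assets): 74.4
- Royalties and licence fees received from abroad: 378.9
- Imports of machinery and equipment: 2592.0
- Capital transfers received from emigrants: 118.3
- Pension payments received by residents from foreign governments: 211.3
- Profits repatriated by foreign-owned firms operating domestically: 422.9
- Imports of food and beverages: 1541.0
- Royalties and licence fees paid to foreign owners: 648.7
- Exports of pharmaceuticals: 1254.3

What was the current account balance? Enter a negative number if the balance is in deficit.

1958.5

Goods: 893.9 - 2592.0 - 2720.5 + 1101.1 + 4822.5 + 1254.3 - 1541.0 = 1218.3
Services: 1356.5 - 648.7 + 378.9 - 482.1 = 604.6
Primary income: -422.9
Secondary income: 347.2 + 211.3 = 558.5
Current account = 1218.3 + 604.6 + (-422.9) + 558.5 = 1958.5
(Excluded from the current account — capital account: acquisition of foreign patents and trademarks (non-produced assets) 74.4, capital transfers received from emigrants 118.3.)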